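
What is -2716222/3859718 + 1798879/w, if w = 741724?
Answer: 2464239304697/1431422736916 ≈ 1.7215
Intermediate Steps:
-2716222/3859718 + 1798879/w = -2716222/3859718 + 1798879/741724 = -2716222*1/3859718 + 1798879*(1/741724) = -1358111/1929859 + 1798879/741724 = 2464239304697/1431422736916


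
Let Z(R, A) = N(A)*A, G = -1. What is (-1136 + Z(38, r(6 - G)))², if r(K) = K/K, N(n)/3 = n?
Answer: 1283689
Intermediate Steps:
N(n) = 3*n
r(K) = 1
Z(R, A) = 3*A² (Z(R, A) = (3*A)*A = 3*A²)
(-1136 + Z(38, r(6 - G)))² = (-1136 + 3*1²)² = (-1136 + 3*1)² = (-1136 + 3)² = (-1133)² = 1283689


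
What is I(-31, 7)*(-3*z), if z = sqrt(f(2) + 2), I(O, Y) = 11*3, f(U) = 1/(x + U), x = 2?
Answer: -297/2 ≈ -148.50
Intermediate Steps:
f(U) = 1/(2 + U)
I(O, Y) = 33
z = 3/2 (z = sqrt(1/(2 + 2) + 2) = sqrt(1/4 + 2) = sqrt(9/4) = 3/2 ≈ 1.5000)
I(-31, 7)*(-3*z) = 33*(-3*3/2) = 33*(-9/2) = -297/2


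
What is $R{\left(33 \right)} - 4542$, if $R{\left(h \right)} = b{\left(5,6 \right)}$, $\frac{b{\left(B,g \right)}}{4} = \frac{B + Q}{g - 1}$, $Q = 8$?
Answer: $- \frac{22658}{5} \approx -4531.6$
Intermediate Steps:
$b{\left(B,g \right)} = \frac{4 \left(8 + B\right)}{-1 + g}$ ($b{\left(B,g \right)} = 4 \frac{B + 8}{g - 1} = 4 \frac{8 + B}{-1 + g} = \frac{4 \left(8 + B\right)}{-1 + g}$)
$R{\left(h \right)} = \frac{52}{5}$ ($R{\left(h \right)} = \frac{4 \left(8 + 5\right)}{-1 + 6} = 4 \cdot \frac{1}{5} \cdot 13 = \frac{52}{5}$)
$R{\left(33 \right)} - 4542 = \frac{52}{5} - 4542 = - \frac{22658}{5}$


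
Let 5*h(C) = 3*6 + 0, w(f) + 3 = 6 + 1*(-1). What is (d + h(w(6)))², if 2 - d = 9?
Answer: 289/25 ≈ 11.560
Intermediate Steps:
d = -7 (d = 2 - 1*9 = 2 - 9 = -7)
w(f) = 2 (w(f) = -3 + (6 + 1*(-1)) = -3 + (6 - 1) = -3 + 5 = 2)
h(C) = 18/5 (h(C) = (3*6 + 0)/5 = (18 + 0)/5 = (⅕)*18 = 18/5)
(d + h(w(6)))² = (-7 + 18/5)² = (-17/5)² = 289/25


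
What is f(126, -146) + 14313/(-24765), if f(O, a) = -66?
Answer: -42277/635 ≈ -66.578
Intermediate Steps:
f(126, -146) + 14313/(-24765) = -66 + 14313/(-24765) = -66 + 14313*(-1/24765) = -66 - 367/635 = -42277/635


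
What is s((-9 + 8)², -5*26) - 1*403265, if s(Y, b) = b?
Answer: -403395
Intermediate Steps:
s((-9 + 8)², -5*26) - 1*403265 = -5*26 - 1*403265 = -130 - 403265 = -403395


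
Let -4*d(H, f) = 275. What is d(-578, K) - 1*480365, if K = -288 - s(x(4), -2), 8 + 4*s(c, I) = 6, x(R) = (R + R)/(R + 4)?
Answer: -1921735/4 ≈ -4.8043e+5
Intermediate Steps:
x(R) = 2*R/(4 + R) (x(R) = (2*R)/(4 + R) = 2*R/(4 + R))
s(c, I) = -1/2 (s(c, I) = -2 + (1/4)*6 = -2 + 3/2 = -1/2)
K = -575/2 (K = -288 - 1*(-1/2) = -288 + 1/2 = -575/2 ≈ -287.50)
d(H, f) = -275/4 (d(H, f) = -1/4*275 = -275/4)
d(-578, K) - 1*480365 = -275/4 - 1*480365 = -275/4 - 480365 = -1921735/4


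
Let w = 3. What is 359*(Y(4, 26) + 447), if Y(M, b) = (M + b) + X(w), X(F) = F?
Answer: 172320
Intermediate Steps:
Y(M, b) = 3 + M + b (Y(M, b) = (M + b) + 3 = 3 + M + b)
359*(Y(4, 26) + 447) = 359*((3 + 4 + 26) + 447) = 359*(33 + 447) = 359*480 = 172320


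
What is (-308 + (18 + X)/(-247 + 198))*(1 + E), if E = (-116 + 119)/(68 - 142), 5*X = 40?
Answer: -536689/1813 ≈ -296.02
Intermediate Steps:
X = 8 (X = (1/5)*40 = 8)
E = -3/74 (E = 3/(-74) = 3*(-1/74) = -3/74 ≈ -0.040541)
(-308 + (18 + X)/(-247 + 198))*(1 + E) = (-308 + (18 + 8)/(-247 + 198))*(1 - 3/74) = (-308 + 26/(-49))*(71/74) = (-308 + 26*(-1/49))*(71/74) = (-308 - 26/49)*(71/74) = -15118/49*71/74 = -536689/1813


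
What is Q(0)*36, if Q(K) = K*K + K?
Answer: 0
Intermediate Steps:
Q(K) = K + K**2 (Q(K) = K**2 + K = K + K**2)
Q(0)*36 = (0*(1 + 0))*36 = (0*1)*36 = 0*36 = 0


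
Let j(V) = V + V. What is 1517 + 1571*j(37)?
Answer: 117771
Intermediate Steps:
j(V) = 2*V
1517 + 1571*j(37) = 1517 + 1571*(2*37) = 1517 + 1571*74 = 1517 + 116254 = 117771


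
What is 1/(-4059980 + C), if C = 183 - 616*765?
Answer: -1/4531037 ≈ -2.2070e-7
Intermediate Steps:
C = -471057 (C = 183 - 471240 = -471057)
1/(-4059980 + C) = 1/(-4059980 - 471057) = 1/(-4531037) = -1/4531037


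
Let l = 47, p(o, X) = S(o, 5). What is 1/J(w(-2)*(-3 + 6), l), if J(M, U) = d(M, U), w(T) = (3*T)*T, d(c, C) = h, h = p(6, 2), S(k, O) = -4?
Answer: -¼ ≈ -0.25000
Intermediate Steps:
p(o, X) = -4
h = -4
d(c, C) = -4
w(T) = 3*T²
J(M, U) = -4
1/J(w(-2)*(-3 + 6), l) = 1/(-4) = -¼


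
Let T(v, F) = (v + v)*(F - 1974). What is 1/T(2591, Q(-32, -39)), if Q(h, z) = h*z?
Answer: -1/3762132 ≈ -2.6581e-7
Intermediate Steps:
T(v, F) = 2*v*(-1974 + F) (T(v, F) = (2*v)*(-1974 + F) = 2*v*(-1974 + F))
1/T(2591, Q(-32, -39)) = 1/(2*2591*(-1974 - 32*(-39))) = 1/(2*2591*(-1974 + 1248)) = 1/(2*2591*(-726)) = 1/(-3762132) = -1/3762132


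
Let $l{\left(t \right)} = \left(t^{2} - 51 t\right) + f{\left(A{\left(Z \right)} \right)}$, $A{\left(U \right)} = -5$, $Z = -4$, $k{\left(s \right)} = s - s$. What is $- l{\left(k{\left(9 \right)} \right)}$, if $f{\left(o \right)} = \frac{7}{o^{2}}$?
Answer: $- \frac{7}{25} \approx -0.28$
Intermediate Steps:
$k{\left(s \right)} = 0$
$f{\left(o \right)} = \frac{7}{o^{2}}$
$l{\left(t \right)} = \frac{7}{25} + t^{2} - 51 t$ ($l{\left(t \right)} = \left(t^{2} - 51 t\right) + \frac{7}{25} = \frac{7}{25} + t^{2} - 51 t$)
$- l{\left(k{\left(9 \right)} \right)} = - (\frac{7}{25} + 0^{2} - 0) = - (\frac{7}{25} + 0 + 0) = \left(-1\right) \frac{7}{25} = - \frac{7}{25}$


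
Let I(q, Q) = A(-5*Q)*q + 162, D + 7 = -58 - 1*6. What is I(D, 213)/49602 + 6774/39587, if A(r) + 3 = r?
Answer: 557370013/327265729 ≈ 1.7031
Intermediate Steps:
A(r) = -3 + r
D = -71 (D = -7 + (-58 - 1*6) = -7 + (-58 - 6) = -7 - 64 = -71)
I(q, Q) = 162 + q*(-3 - 5*Q) (I(q, Q) = (-3 - 5*Q)*q + 162 = q*(-3 - 5*Q) + 162 = 162 + q*(-3 - 5*Q))
I(D, 213)/49602 + 6774/39587 = (162 - 1*(-71)*(3 + 5*213))/49602 + 6774/39587 = (162 - 1*(-71)*(3 + 1065))*(1/49602) + 6774*(1/39587) = (162 - 1*(-71)*1068)*(1/49602) + 6774/39587 = (162 + 75828)*(1/49602) + 6774/39587 = 75990*(1/49602) + 6774/39587 = 12665/8267 + 6774/39587 = 557370013/327265729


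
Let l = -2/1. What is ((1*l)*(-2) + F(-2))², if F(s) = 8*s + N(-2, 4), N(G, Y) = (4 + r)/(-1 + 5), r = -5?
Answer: 2401/16 ≈ 150.06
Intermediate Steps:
l = -2 (l = -2*1 = -2)
N(G, Y) = -¼ (N(G, Y) = (4 - 5)/(-1 + 5) = -1/4 = -1*¼ = -¼)
F(s) = -¼ + 8*s (F(s) = 8*s - ¼ = -¼ + 8*s)
((1*l)*(-2) + F(-2))² = ((1*(-2))*(-2) + (-¼ + 8*(-2)))² = (-2*(-2) + (-¼ - 16))² = (4 - 65/4)² = (-49/4)² = 2401/16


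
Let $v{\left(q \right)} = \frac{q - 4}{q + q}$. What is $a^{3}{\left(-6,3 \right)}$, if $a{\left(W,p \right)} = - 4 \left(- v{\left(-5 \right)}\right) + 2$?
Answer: $\frac{21952}{125} \approx 175.62$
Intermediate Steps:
$v{\left(q \right)} = \frac{-4 + q}{2 q}$
$a{\left(W,p \right)} = \frac{28}{5}$ ($a{\left(W,p \right)} = - 4 \left(- \frac{-4 - 5}{2 \left(-5\right)}\right) + 2 = - 4 \left(- \frac{\left(-1\right) \left(-9\right)}{2 \cdot 5}\right) + 2 = - 4 \left(\left(-1\right) \frac{9}{10}\right) + 2 = \left(-4\right) \left(- \frac{9}{10}\right) + 2 = \frac{18}{5} + 2 = \frac{28}{5}$)
$a^{3}{\left(-6,3 \right)} = \left(\frac{28}{5}\right)^{3} = \frac{21952}{125}$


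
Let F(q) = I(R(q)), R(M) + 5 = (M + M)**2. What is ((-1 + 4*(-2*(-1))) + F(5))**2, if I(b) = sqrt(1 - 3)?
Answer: (7 + I*sqrt(2))**2 ≈ 47.0 + 19.799*I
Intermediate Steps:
R(M) = -5 + 4*M**2 (R(M) = -5 + (M + M)**2 = -5 + (2*M)**2 = -5 + 4*M**2)
I(b) = I*sqrt(2) (I(b) = sqrt(-2) = I*sqrt(2))
F(q) = I*sqrt(2)
((-1 + 4*(-2*(-1))) + F(5))**2 = ((-1 + 4*(-2*(-1))) + I*sqrt(2))**2 = ((-1 + 4*2) + I*sqrt(2))**2 = ((-1 + 8) + I*sqrt(2))**2 = (7 + I*sqrt(2))**2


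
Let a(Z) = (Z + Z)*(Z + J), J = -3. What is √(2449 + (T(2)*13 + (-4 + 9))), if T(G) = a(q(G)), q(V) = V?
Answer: √2402 ≈ 49.010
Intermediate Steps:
a(Z) = 2*Z*(-3 + Z) (a(Z) = (Z + Z)*(Z - 3) = (2*Z)*(-3 + Z) = 2*Z*(-3 + Z))
T(G) = 2*G*(-3 + G)
√(2449 + (T(2)*13 + (-4 + 9))) = √(2449 + ((2*2*(-3 + 2))*13 + (-4 + 9))) = √(2449 + ((2*2*(-1))*13 + 5)) = √(2449 + (-4*13 + 5)) = √(2449 + (-52 + 5)) = √(2449 - 47) = √2402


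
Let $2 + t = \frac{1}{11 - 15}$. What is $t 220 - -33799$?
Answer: $33304$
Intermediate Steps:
$t = - \frac{9}{4}$ ($t = -2 + \frac{1}{11 - 15} = -2 + \frac{1}{-4} = -2 - \frac{1}{4} = - \frac{9}{4} \approx -2.25$)
$t 220 - -33799 = \left(- \frac{9}{4}\right) 220 - -33799 = -495 + 33799 = 33304$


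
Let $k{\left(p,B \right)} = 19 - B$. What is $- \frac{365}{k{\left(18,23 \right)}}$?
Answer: $\frac{365}{4} \approx 91.25$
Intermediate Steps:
$- \frac{365}{k{\left(18,23 \right)}} = - \frac{365}{19 - 23} = - \frac{365}{-4} = \left(-365\right) \left(- \frac{1}{4}\right) = \frac{365}{4}$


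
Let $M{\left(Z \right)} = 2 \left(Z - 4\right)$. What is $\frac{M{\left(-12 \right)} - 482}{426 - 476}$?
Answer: $\frac{257}{25} \approx 10.28$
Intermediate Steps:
$M{\left(Z \right)} = -8 + 2 Z$ ($M{\left(Z \right)} = 2 \left(-4 + Z\right) = -8 + 2 Z$)
$\frac{M{\left(-12 \right)} - 482}{426 - 476} = \frac{\left(-8 + 2 \left(-12\right)\right) - 482}{426 - 476} = \frac{\left(-8 - 24\right) - 482}{-50} = \left(-32 - 482\right) \left(- \frac{1}{50}\right) = \left(-514\right) \left(- \frac{1}{50}\right) = \frac{257}{25}$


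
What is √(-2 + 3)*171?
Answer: 171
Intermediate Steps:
√(-2 + 3)*171 = √1*171 = 1*171 = 171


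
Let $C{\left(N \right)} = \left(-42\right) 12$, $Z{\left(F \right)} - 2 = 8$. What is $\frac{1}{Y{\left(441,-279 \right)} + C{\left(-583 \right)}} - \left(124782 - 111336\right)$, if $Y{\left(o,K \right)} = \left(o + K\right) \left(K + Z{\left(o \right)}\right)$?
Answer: $- \frac{592726573}{44082} \approx -13446.0$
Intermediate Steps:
$Z{\left(F \right)} = 10$ ($Z{\left(F \right)} = 2 + 8 = 10$)
$C{\left(N \right)} = -504$
$Y{\left(o,K \right)} = \left(10 + K\right) \left(K + o\right)$ ($Y{\left(o,K \right)} = \left(o + K\right) \left(K + 10\right) = \left(K + o\right) \left(10 + K\right) = \left(10 + K\right) \left(K + o\right)$)
$\frac{1}{Y{\left(441,-279 \right)} + C{\left(-583 \right)}} - \left(124782 - 111336\right) = \frac{1}{\left(\left(-279\right)^{2} + 10 \left(-279\right) + 10 \cdot 441 - 123039\right) - 504} - \left(124782 - 111336\right) = \frac{1}{\left(77841 - 2790 + 4410 - 123039\right) - 504} - \left(124782 - 111336\right) = \frac{1}{-43578 - 504} - 13446 = \frac{1}{-44082} - 13446 = - \frac{1}{44082} - 13446 = - \frac{592726573}{44082}$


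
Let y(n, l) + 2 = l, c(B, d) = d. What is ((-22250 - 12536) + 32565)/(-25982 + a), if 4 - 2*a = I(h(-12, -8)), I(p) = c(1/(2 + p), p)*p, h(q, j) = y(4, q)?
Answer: 2221/26078 ≈ 0.085168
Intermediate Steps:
y(n, l) = -2 + l
h(q, j) = -2 + q
I(p) = p² (I(p) = p*p = p²)
a = -96 (a = 2 - (-2 - 12)²/2 = 2 - ½*(-14)² = 2 - ½*196 = 2 - 98 = -96)
((-22250 - 12536) + 32565)/(-25982 + a) = ((-22250 - 12536) + 32565)/(-25982 - 96) = (-34786 + 32565)/(-26078) = -2221*(-1/26078) = 2221/26078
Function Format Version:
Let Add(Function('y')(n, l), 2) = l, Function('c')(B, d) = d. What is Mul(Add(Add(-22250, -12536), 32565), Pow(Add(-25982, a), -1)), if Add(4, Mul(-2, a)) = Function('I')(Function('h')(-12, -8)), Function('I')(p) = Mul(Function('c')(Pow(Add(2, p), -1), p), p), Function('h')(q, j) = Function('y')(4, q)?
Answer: Rational(2221, 26078) ≈ 0.085168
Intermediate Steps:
Function('y')(n, l) = Add(-2, l)
Function('h')(q, j) = Add(-2, q)
Function('I')(p) = Pow(p, 2) (Function('I')(p) = Mul(p, p) = Pow(p, 2))
a = -96 (a = Add(2, Mul(Rational(-1, 2), Pow(Add(-2, -12), 2))) = Add(2, Mul(Rational(-1, 2), Pow(-14, 2))) = Add(2, Mul(Rational(-1, 2), 196)) = Add(2, -98) = -96)
Mul(Add(Add(-22250, -12536), 32565), Pow(Add(-25982, a), -1)) = Mul(Add(Add(-22250, -12536), 32565), Pow(Add(-25982, -96), -1)) = Mul(Add(-34786, 32565), Pow(-26078, -1)) = Mul(-2221, Rational(-1, 26078)) = Rational(2221, 26078)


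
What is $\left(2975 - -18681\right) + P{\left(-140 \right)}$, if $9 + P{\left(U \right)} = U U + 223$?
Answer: $41470$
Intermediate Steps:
$P{\left(U \right)} = 214 + U^{2}$ ($P{\left(U \right)} = -9 + \left(U U + 223\right) = -9 + \left(U^{2} + 223\right) = -9 + \left(223 + U^{2}\right) = 214 + U^{2}$)
$\left(2975 - -18681\right) + P{\left(-140 \right)} = \left(2975 - -18681\right) + \left(214 + \left(-140\right)^{2}\right) = \left(2975 + 18681\right) + \left(214 + 19600\right) = 21656 + 19814 = 41470$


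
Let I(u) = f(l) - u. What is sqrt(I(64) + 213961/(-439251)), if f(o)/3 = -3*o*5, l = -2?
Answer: sqrt(4922494882815)/439251 ≈ 5.0510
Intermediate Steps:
f(o) = -45*o (f(o) = 3*(-3*o*5) = 3*(-15*o) = -45*o)
I(u) = 90 - u (I(u) = -45*(-2) - u = 90 - u)
sqrt(I(64) + 213961/(-439251)) = sqrt((90 - 1*64) + 213961/(-439251)) = sqrt((90 - 64) + 213961*(-1/439251)) = sqrt(26 - 213961/439251) = sqrt(11206565/439251) = sqrt(4922494882815)/439251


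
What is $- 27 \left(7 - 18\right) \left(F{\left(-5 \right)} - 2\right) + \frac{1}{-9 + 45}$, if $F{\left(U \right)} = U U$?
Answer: $\frac{245917}{36} \approx 6831.0$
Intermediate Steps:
$F{\left(U \right)} = U^{2}$
$- 27 \left(7 - 18\right) \left(F{\left(-5 \right)} - 2\right) + \frac{1}{-9 + 45} = - 27 \left(7 - 18\right) \left(\left(-5\right)^{2} - 2\right) + \frac{1}{-9 + 45} = - 27 \left(7 - 18\right) \left(25 - 2\right) + \frac{1}{36} = - 27 \left(\left(-11\right) 23\right) + \frac{1}{36} = \left(-27\right) \left(-253\right) + \frac{1}{36} = 6831 + \frac{1}{36} = \frac{245917}{36}$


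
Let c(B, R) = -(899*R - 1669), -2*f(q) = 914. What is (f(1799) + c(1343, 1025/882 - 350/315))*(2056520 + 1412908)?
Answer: 198244850634/49 ≈ 4.0458e+9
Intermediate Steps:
f(q) = -457 (f(q) = -1/2*914 = -457)
c(B, R) = 1669 - 899*R (c(B, R) = -(-1669 + 899*R) = 1669 - 899*R)
(f(1799) + c(1343, 1025/882 - 350/315))*(2056520 + 1412908) = (-457 + (1669 - 899*(1025/882 - 350/315)))*(2056520 + 1412908) = (-457 + (1669 - 899*(1025*(1/882) - 350*1/315)))*3469428 = (-457 + (1669 - 899*(1025/882 - 10/9)))*3469428 = (-457 + (1669 - 899*5/98))*3469428 = (-457 + (1669 - 4495/98))*3469428 = (-457 + 159067/98)*3469428 = (114281/98)*3469428 = 198244850634/49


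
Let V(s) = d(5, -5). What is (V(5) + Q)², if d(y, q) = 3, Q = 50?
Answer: 2809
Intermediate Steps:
V(s) = 3
(V(5) + Q)² = (3 + 50)² = 53² = 2809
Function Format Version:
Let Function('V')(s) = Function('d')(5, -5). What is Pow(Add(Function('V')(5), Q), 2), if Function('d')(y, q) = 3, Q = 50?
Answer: 2809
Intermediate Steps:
Function('V')(s) = 3
Pow(Add(Function('V')(5), Q), 2) = Pow(Add(3, 50), 2) = Pow(53, 2) = 2809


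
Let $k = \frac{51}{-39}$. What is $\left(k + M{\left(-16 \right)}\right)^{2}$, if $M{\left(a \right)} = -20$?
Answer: $\frac{76729}{169} \approx 454.02$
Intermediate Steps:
$k = - \frac{17}{13}$ ($k = 51 \left(- \frac{1}{39}\right) = - \frac{17}{13} \approx -1.3077$)
$\left(k + M{\left(-16 \right)}\right)^{2} = \left(- \frac{17}{13} - 20\right)^{2} = \left(- \frac{277}{13}\right)^{2} = \frac{76729}{169}$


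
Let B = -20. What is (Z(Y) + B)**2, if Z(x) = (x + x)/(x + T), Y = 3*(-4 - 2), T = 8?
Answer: 6724/25 ≈ 268.96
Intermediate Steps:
Y = -18 (Y = 3*(-6) = -18)
Z(x) = 2*x/(8 + x) (Z(x) = (x + x)/(x + 8) = (2*x)/(8 + x) = 2*x/(8 + x))
(Z(Y) + B)**2 = (2*(-18)/(8 - 18) - 20)**2 = (2*(-18)/(-10) - 20)**2 = (2*(-18)*(-1/10) - 20)**2 = (18/5 - 20)**2 = (-82/5)**2 = 6724/25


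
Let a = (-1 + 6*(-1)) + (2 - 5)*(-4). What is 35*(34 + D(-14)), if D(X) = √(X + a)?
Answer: 1190 + 105*I ≈ 1190.0 + 105.0*I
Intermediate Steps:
a = 5 (a = (-1 - 6) - 3*(-4) = -7 + 12 = 5)
D(X) = √(5 + X) (D(X) = √(X + 5) = √(5 + X))
35*(34 + D(-14)) = 35*(34 + √(5 - 14)) = 35*(34 + √(-9)) = 35*(34 + 3*I) = 1190 + 105*I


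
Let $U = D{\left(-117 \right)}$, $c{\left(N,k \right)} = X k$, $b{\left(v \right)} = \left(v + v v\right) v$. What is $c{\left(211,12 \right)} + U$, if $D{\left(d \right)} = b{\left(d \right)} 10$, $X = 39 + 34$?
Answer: $-15878364$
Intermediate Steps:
$b{\left(v \right)} = v \left(v + v^{2}\right)$ ($b{\left(v \right)} = \left(v + v^{2}\right) v = v \left(v + v^{2}\right)$)
$X = 73$
$c{\left(N,k \right)} = 73 k$
$D{\left(d \right)} = 10 d^{2} \left(1 + d\right)$ ($D{\left(d \right)} = d^{2} \left(1 + d\right) 10 = 10 d^{2} \left(1 + d\right)$)
$U = -15879240$ ($U = 10 \left(-117\right)^{2} \left(1 - 117\right) = 10 \cdot 13689 \left(-116\right) = -15879240$)
$c{\left(211,12 \right)} + U = 73 \cdot 12 - 15879240 = 876 - 15879240 = -15878364$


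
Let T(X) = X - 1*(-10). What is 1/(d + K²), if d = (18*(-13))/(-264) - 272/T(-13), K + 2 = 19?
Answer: 132/50233 ≈ 0.0026278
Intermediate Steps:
T(X) = 10 + X (T(X) = X + 10 = 10 + X)
K = 17 (K = -2 + 19 = 17)
d = 12085/132 (d = (18*(-13))/(-264) - 272/(10 - 13) = -234*(-1/264) - 272/(-3) = 39/44 - 272*(-⅓) = 39/44 + 272/3 = 12085/132 ≈ 91.553)
1/(d + K²) = 1/(12085/132 + 17²) = 1/(12085/132 + 289) = 1/(50233/132) = 132/50233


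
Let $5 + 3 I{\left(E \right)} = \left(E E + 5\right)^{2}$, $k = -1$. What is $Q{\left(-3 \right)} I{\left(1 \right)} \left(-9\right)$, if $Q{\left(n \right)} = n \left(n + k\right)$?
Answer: $-1116$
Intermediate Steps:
$Q{\left(n \right)} = n \left(-1 + n\right)$ ($Q{\left(n \right)} = n \left(n - 1\right) = n \left(-1 + n\right)$)
$I{\left(E \right)} = - \frac{5}{3} + \frac{\left(5 + E^{2}\right)^{2}}{3}$ ($I{\left(E \right)} = - \frac{5}{3} + \frac{\left(E E + 5\right)^{2}}{3} = - \frac{5}{3} + \frac{\left(E^{2} + 5\right)^{2}}{3} = - \frac{5}{3} + \frac{\left(5 + E^{2}\right)^{2}}{3}$)
$Q{\left(-3 \right)} I{\left(1 \right)} \left(-9\right) = - 3 \left(-1 - 3\right) \left(- \frac{5}{3} + \frac{\left(5 + 1^{2}\right)^{2}}{3}\right) \left(-9\right) = \left(-3\right) \left(-4\right) \left(- \frac{5}{3} + \frac{\left(5 + 1\right)^{2}}{3}\right) \left(-9\right) = 12 \left(- \frac{5}{3} + \frac{6^{2}}{3}\right) \left(-9\right) = 12 \left(- \frac{5}{3} + \frac{1}{3} \cdot 36\right) \left(-9\right) = 12 \left(- \frac{5}{3} + 12\right) \left(-9\right) = 12 \cdot \frac{31}{3} \left(-9\right) = 124 \left(-9\right) = -1116$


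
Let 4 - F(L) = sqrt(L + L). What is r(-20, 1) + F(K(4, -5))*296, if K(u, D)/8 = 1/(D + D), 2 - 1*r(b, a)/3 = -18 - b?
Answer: 1184 - 592*I*sqrt(10)/5 ≈ 1184.0 - 374.41*I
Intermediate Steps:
r(b, a) = 60 + 3*b (r(b, a) = 6 - 3*(-18 - b) = 6 + (54 + 3*b) = 60 + 3*b)
K(u, D) = 4/D (K(u, D) = 8/(D + D) = 8/((2*D)) = 8*(1/(2*D)) = 4/D)
F(L) = 4 - sqrt(2)*sqrt(L) (F(L) = 4 - sqrt(L + L) = 4 - sqrt(2*L) = 4 - sqrt(2)*sqrt(L))
r(-20, 1) + F(K(4, -5))*296 = (60 + 3*(-20)) + (4 - sqrt(2)*sqrt(4/(-5)))*296 = (60 - 60) + (4 - sqrt(2)*sqrt(4*(-1/5)))*296 = 0 + (4 - sqrt(2)*sqrt(-4/5))*296 = 0 + (4 - sqrt(2)*2*I*sqrt(5)/5)*296 = 0 + (4 - 2*I*sqrt(10)/5)*296 = 0 + (1184 - 592*I*sqrt(10)/5) = 1184 - 592*I*sqrt(10)/5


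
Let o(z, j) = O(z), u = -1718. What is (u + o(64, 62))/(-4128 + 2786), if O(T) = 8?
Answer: 855/671 ≈ 1.2742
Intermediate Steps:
o(z, j) = 8
(u + o(64, 62))/(-4128 + 2786) = (-1718 + 8)/(-4128 + 2786) = -1710/(-1342) = -1710*(-1/1342) = 855/671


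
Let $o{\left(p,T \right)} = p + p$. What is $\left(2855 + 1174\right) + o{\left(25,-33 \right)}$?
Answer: $4079$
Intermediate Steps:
$o{\left(p,T \right)} = 2 p$
$\left(2855 + 1174\right) + o{\left(25,-33 \right)} = \left(2855 + 1174\right) + 2 \cdot 25 = 4029 + 50 = 4079$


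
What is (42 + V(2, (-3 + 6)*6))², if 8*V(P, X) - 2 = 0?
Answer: 28561/16 ≈ 1785.1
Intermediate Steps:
V(P, X) = ¼ (V(P, X) = ¼ + (⅛)*0 = ¼ + 0 = ¼)
(42 + V(2, (-3 + 6)*6))² = (42 + ¼)² = (169/4)² = 28561/16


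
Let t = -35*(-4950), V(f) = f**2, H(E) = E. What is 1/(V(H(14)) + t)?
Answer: 1/173446 ≈ 5.7655e-6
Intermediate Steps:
t = 173250
1/(V(H(14)) + t) = 1/(14**2 + 173250) = 1/(196 + 173250) = 1/173446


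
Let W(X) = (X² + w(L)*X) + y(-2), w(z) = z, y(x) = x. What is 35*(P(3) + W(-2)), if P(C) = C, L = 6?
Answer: -245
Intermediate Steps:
W(X) = -2 + X² + 6*X (W(X) = (X² + 6*X) - 2 = -2 + X² + 6*X)
35*(P(3) + W(-2)) = 35*(3 + (-2 + (-2)² + 6*(-2))) = 35*(3 + (-2 + 4 - 12)) = 35*(3 - 10) = 35*(-7) = -245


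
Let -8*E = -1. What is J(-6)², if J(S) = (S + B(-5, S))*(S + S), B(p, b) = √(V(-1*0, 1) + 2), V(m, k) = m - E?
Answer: 5454 - 432*√30 ≈ 3087.8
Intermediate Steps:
E = ⅛ (E = -⅛*(-1) = ⅛ ≈ 0.12500)
V(m, k) = -⅛ + m (V(m, k) = m - 1*⅛ = m - ⅛ = -⅛ + m)
B(p, b) = √30/4 (B(p, b) = √((-⅛ - 1*0) + 2) = √((-⅛ + 0) + 2) = √(-⅛ + 2) = √(15/8) = √30/4)
J(S) = 2*S*(S + √30/4) (J(S) = (S + √30/4)*(S + S) = (S + √30/4)*(2*S) = 2*S*(S + √30/4))
J(-6)² = ((½)*(-6)*(√30 + 4*(-6)))² = ((½)*(-6)*(√30 - 24))² = ((½)*(-6)*(-24 + √30))² = (72 - 3*√30)²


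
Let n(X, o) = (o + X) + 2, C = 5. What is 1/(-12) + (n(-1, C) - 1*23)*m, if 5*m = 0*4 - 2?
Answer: 403/60 ≈ 6.7167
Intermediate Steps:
m = -2/5 (m = (0*4 - 2)/5 = (0 - 2)/5 = (1/5)*(-2) = -2/5 ≈ -0.40000)
n(X, o) = 2 + X + o (n(X, o) = (X + o) + 2 = 2 + X + o)
1/(-12) + (n(-1, C) - 1*23)*m = 1/(-12) + ((2 - 1 + 5) - 1*23)*(-2/5) = -1/12 + (6 - 23)*(-2/5) = -1/12 - 17*(-2/5) = -1/12 + 34/5 = 403/60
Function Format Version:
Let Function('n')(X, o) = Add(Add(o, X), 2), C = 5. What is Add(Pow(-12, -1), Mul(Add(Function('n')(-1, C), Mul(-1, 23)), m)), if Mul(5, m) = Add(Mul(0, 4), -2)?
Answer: Rational(403, 60) ≈ 6.7167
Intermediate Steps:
m = Rational(-2, 5) (m = Mul(Rational(1, 5), Add(Mul(0, 4), -2)) = Mul(Rational(1, 5), Add(0, -2)) = Mul(Rational(1, 5), -2) = Rational(-2, 5) ≈ -0.40000)
Function('n')(X, o) = Add(2, X, o) (Function('n')(X, o) = Add(Add(X, o), 2) = Add(2, X, o))
Add(Pow(-12, -1), Mul(Add(Function('n')(-1, C), Mul(-1, 23)), m)) = Add(Pow(-12, -1), Mul(Add(Add(2, -1, 5), Mul(-1, 23)), Rational(-2, 5))) = Add(Rational(-1, 12), Mul(Add(6, -23), Rational(-2, 5))) = Add(Rational(-1, 12), Mul(-17, Rational(-2, 5))) = Add(Rational(-1, 12), Rational(34, 5)) = Rational(403, 60)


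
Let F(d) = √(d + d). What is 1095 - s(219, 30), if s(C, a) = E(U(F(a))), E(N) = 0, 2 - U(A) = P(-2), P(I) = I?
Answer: 1095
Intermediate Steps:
F(d) = √2*√d (F(d) = √(2*d) = √2*√d)
U(A) = 4 (U(A) = 2 - 1*(-2) = 2 + 2 = 4)
s(C, a) = 0
1095 - s(219, 30) = 1095 - 1*0 = 1095 + 0 = 1095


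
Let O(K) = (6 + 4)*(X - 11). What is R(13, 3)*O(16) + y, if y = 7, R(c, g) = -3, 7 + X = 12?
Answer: 187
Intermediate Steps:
X = 5 (X = -7 + 12 = 5)
O(K) = -60 (O(K) = (6 + 4)*(5 - 11) = 10*(-6) = -60)
R(13, 3)*O(16) + y = -3*(-60) + 7 = 180 + 7 = 187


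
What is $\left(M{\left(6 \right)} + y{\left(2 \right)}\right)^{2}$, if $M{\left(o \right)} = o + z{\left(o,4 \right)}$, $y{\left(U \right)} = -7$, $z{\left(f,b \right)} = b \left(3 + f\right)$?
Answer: $1225$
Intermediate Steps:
$M{\left(o \right)} = 12 + 5 o$ ($M{\left(o \right)} = o + 4 \left(3 + o\right) = o + \left(12 + 4 o\right) = 12 + 5 o$)
$\left(M{\left(6 \right)} + y{\left(2 \right)}\right)^{2} = \left(\left(12 + 5 \cdot 6\right) - 7\right)^{2} = \left(\left(12 + 30\right) - 7\right)^{2} = \left(42 - 7\right)^{2} = 35^{2} = 1225$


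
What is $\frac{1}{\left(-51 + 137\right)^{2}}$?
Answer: $\frac{1}{7396} \approx 0.00013521$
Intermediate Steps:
$\frac{1}{\left(-51 + 137\right)^{2}} = \frac{1}{86^{2}} = \frac{1}{7396}$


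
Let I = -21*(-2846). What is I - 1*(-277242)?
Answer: 337008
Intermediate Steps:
I = 59766
I - 1*(-277242) = 59766 - 1*(-277242) = 59766 + 277242 = 337008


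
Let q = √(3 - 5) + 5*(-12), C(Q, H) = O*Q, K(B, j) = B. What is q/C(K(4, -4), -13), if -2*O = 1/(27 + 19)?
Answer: 1380 - 23*I*√2 ≈ 1380.0 - 32.527*I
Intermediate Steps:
O = -1/92 (O = -1/(2*(27 + 19)) = -½/46 = -½*1/46 = -1/92 ≈ -0.010870)
C(Q, H) = -Q/92
q = -60 + I*√2 (q = √(-2) - 60 = I*√2 - 60 = -60 + I*√2 ≈ -60.0 + 1.4142*I)
q/C(K(4, -4), -13) = (-60 + I*√2)/((-1/92*4)) = (-60 + I*√2)/(-1/23) = (-60 + I*√2)*(-23) = 1380 - 23*I*√2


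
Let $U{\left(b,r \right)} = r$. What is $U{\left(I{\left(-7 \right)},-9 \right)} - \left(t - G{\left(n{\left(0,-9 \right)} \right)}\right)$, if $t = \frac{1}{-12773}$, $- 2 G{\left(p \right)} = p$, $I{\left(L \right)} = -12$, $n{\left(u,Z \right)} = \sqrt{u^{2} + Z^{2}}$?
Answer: $- \frac{344869}{25546} \approx -13.5$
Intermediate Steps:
$n{\left(u,Z \right)} = \sqrt{Z^{2} + u^{2}}$
$G{\left(p \right)} = - \frac{p}{2}$
$t = - \frac{1}{12773} \approx -7.829 \cdot 10^{-5}$
$U{\left(I{\left(-7 \right)},-9 \right)} - \left(t - G{\left(n{\left(0,-9 \right)} \right)}\right) = -9 - \left(- \frac{1}{12773} + \frac{\sqrt{\left(-9\right)^{2} + 0^{2}}}{2}\right) = -9 + \left(- \frac{\sqrt{81 + 0}}{2} + \frac{1}{12773}\right) = -9 + \left(- \frac{\sqrt{81}}{2} + \frac{1}{12773}\right) = -9 + \left(\left(- \frac{1}{2}\right) 9 + \frac{1}{12773}\right) = -9 + \left(- \frac{9}{2} + \frac{1}{12773}\right) = -9 - \frac{114955}{25546} = - \frac{344869}{25546}$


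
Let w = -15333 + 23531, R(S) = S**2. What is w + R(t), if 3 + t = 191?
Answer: 43542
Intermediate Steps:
t = 188 (t = -3 + 191 = 188)
w = 8198
w + R(t) = 8198 + 188**2 = 8198 + 35344 = 43542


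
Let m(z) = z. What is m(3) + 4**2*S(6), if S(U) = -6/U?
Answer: -13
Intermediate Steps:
m(3) + 4**2*S(6) = 3 + 4**2*(-6/6) = 3 + 16*(-6*1/6) = 3 + 16*(-1) = 3 - 16 = -13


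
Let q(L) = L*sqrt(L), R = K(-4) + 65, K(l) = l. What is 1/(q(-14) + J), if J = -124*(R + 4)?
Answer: I/(2*(-4030*I + 7*sqrt(14))) ≈ -0.00012406 + 8.0631e-7*I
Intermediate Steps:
R = 61 (R = -4 + 65 = 61)
q(L) = L**(3/2)
J = -8060 (J = -124*(61 + 4) = -124*65 = -8060)
1/(q(-14) + J) = 1/((-14)**(3/2) - 8060) = 1/(-14*I*sqrt(14) - 8060) = 1/(-8060 - 14*I*sqrt(14))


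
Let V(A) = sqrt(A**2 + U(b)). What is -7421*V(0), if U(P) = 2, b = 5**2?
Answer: -7421*sqrt(2) ≈ -10495.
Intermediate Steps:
b = 25
V(A) = sqrt(2 + A**2) (V(A) = sqrt(A**2 + 2) = sqrt(2 + A**2))
-7421*V(0) = -7421*sqrt(2 + 0**2) = -7421*sqrt(2 + 0) = -7421*sqrt(2)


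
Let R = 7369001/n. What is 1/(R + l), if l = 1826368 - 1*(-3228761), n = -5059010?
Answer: 5059010/25573940793289 ≈ 1.9782e-7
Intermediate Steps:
l = 5055129 (l = 1826368 + 3228761 = 5055129)
R = -7369001/5059010 (R = 7369001/(-5059010) = 7369001*(-1/5059010) = -7369001/5059010 ≈ -1.4566)
1/(R + l) = 1/(-7369001/5059010 + 5055129) = 1/(25573940793289/5059010) = 5059010/25573940793289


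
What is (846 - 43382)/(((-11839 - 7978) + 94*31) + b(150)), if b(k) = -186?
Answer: 42536/17089 ≈ 2.4891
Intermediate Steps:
(846 - 43382)/(((-11839 - 7978) + 94*31) + b(150)) = (846 - 43382)/(((-11839 - 7978) + 94*31) - 186) = -42536/((-19817 + 2914) - 186) = -42536/(-16903 - 186) = -42536/(-17089) = -42536*(-1/17089) = 42536/17089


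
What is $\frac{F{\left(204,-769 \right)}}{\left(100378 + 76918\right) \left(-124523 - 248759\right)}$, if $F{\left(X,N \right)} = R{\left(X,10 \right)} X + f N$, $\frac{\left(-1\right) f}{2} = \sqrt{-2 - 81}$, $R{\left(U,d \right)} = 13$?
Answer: $- \frac{51}{1272719336} - \frac{769 i \sqrt{83}}{33090702736} \approx -4.0072 \cdot 10^{-8} - 2.1172 \cdot 10^{-7} i$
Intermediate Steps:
$f = - 2 i \sqrt{83}$ ($f = - 2 \sqrt{-2 - 81} = - 2 \sqrt{-83} = - 2 i \sqrt{83} \approx - 18.221 i$)
$F{\left(X,N \right)} = 13 X - 2 i N \sqrt{83}$ ($F{\left(X,N \right)} = 13 X + - 2 i \sqrt{83} N = 13 X - 2 i N \sqrt{83}$)
$\frac{F{\left(204,-769 \right)}}{\left(100378 + 76918\right) \left(-124523 - 248759\right)} = \frac{13 \cdot 204 - 2 i \left(-769\right) \sqrt{83}}{\left(100378 + 76918\right) \left(-124523 - 248759\right)} = \frac{2652 + 1538 i \sqrt{83}}{177296 \left(-373282\right)} = \frac{2652 + 1538 i \sqrt{83}}{-66181405472} = \left(2652 + 1538 i \sqrt{83}\right) \left(- \frac{1}{66181405472}\right) = - \frac{51}{1272719336} - \frac{769 i \sqrt{83}}{33090702736}$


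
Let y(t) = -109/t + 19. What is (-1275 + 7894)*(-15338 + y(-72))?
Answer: -7299823721/72 ≈ -1.0139e+8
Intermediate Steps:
y(t) = 19 - 109/t
(-1275 + 7894)*(-15338 + y(-72)) = (-1275 + 7894)*(-15338 + (19 - 109/(-72))) = 6619*(-15338 + (19 - 109*(-1/72))) = 6619*(-15338 + (19 + 109/72)) = 6619*(-15338 + 1477/72) = 6619*(-1102859/72) = -7299823721/72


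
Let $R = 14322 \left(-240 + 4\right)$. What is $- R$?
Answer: $3379992$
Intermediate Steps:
$R = -3379992$ ($R = 14322 \left(-236\right) = -3379992$)
$- R = \left(-1\right) \left(-3379992\right) = 3379992$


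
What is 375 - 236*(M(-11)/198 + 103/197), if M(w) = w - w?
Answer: 49567/197 ≈ 251.61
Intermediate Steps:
M(w) = 0
375 - 236*(M(-11)/198 + 103/197) = 375 - 236*(0/198 + 103/197) = 375 - 236*(0*(1/198) + 103*(1/197)) = 375 - 236*(0 + 103/197) = 375 - 236*103/197 = 375 - 24308/197 = 49567/197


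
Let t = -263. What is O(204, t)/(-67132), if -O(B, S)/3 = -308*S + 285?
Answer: 18759/5164 ≈ 3.6326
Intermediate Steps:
O(B, S) = -855 + 924*S (O(B, S) = -3*(-308*S + 285) = -3*(285 - 308*S) = -855 + 924*S)
O(204, t)/(-67132) = (-855 + 924*(-263))/(-67132) = (-855 - 243012)*(-1/67132) = -243867*(-1/67132) = 18759/5164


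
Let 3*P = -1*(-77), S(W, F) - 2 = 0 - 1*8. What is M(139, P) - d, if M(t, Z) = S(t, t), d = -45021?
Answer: 45015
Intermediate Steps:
S(W, F) = -6 (S(W, F) = 2 + (0 - 1*8) = 2 + (0 - 8) = 2 - 8 = -6)
P = 77/3 (P = (-1*(-77))/3 = (⅓)*77 = 77/3 ≈ 25.667)
M(t, Z) = -6
M(139, P) - d = -6 - 1*(-45021) = -6 + 45021 = 45015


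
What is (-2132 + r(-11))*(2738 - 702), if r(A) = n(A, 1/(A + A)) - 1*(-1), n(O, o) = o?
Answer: -47726894/11 ≈ -4.3388e+6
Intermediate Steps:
r(A) = 1 + 1/(2*A) (r(A) = 1/(A + A) - 1*(-1) = 1/(2*A) + 1 = 1 + 1/(2*A))
(-2132 + r(-11))*(2738 - 702) = (-2132 + (1/2 - 11)/(-11))*(2738 - 702) = (-2132 - 1/11*(-21/2))*2036 = (-2132 + 21/22)*2036 = -46883/22*2036 = -47726894/11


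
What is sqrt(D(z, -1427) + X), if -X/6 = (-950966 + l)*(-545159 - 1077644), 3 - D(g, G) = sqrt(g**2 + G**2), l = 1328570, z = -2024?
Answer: sqrt(3676661424075 - sqrt(6132905)) ≈ 1.9175e+6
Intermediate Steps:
D(g, G) = 3 - sqrt(G**2 + g**2) (D(g, G) = 3 - sqrt(g**2 + G**2) = 3 - sqrt(G**2 + g**2))
X = 3676661424072 (X = -6*(-950966 + 1328570)*(-545159 - 1077644) = -2265624*(-1622803) = -6*(-612776904012) = 3676661424072)
sqrt(D(z, -1427) + X) = sqrt((3 - sqrt((-1427)**2 + (-2024)**2)) + 3676661424072) = sqrt((3 - sqrt(2036329 + 4096576)) + 3676661424072) = sqrt((3 - sqrt(6132905)) + 3676661424072) = sqrt(3676661424075 - sqrt(6132905))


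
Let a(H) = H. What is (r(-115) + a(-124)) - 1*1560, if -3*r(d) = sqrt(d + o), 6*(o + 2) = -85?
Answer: -1684 - I*sqrt(4722)/18 ≈ -1684.0 - 3.8176*I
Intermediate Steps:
o = -97/6 (o = -2 + (1/6)*(-85) = -2 - 85/6 = -97/6 ≈ -16.167)
r(d) = -sqrt(-97/6 + d)/3 (r(d) = -sqrt(d - 97/6)/3 = -sqrt(-97/6 + d)/3)
(r(-115) + a(-124)) - 1*1560 = (-sqrt(-582 + 36*(-115))/18 - 124) - 1*1560 = (-sqrt(-582 - 4140)/18 - 124) - 1560 = (-I*sqrt(4722)/18 - 124) - 1560 = (-124 - I*sqrt(4722)/18) - 1560 = -1684 - I*sqrt(4722)/18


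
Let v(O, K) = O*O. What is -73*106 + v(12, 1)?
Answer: -7594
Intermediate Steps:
v(O, K) = O**2
-73*106 + v(12, 1) = -73*106 + 12**2 = -7738 + 144 = -7594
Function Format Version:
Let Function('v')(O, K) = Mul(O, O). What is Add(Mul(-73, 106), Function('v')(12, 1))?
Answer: -7594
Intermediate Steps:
Function('v')(O, K) = Pow(O, 2)
Add(Mul(-73, 106), Function('v')(12, 1)) = Add(Mul(-73, 106), Pow(12, 2)) = Add(-7738, 144) = -7594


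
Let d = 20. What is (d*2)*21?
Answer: 840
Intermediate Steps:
(d*2)*21 = (20*2)*21 = 40*21 = 840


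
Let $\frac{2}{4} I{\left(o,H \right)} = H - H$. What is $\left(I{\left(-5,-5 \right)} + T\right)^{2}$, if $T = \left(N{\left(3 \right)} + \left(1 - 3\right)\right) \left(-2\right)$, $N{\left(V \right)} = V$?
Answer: $4$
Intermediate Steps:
$T = -2$ ($T = \left(3 + \left(1 - 3\right)\right) \left(-2\right) = \left(3 - 2\right) \left(-2\right) = 1 \left(-2\right) = -2$)
$I{\left(o,H \right)} = 0$ ($I{\left(o,H \right)} = 2 \left(H - H\right) = 2 \cdot 0 = 0$)
$\left(I{\left(-5,-5 \right)} + T\right)^{2} = \left(0 - 2\right)^{2} = \left(-2\right)^{2} = 4$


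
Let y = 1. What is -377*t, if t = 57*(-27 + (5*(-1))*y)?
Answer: 687648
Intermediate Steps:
t = -1824 (t = 57*(-27 + (5*(-1))*1) = 57*(-27 - 5*1) = 57*(-27 - 5) = 57*(-32) = -1824)
-377*t = -377*(-1824) = 687648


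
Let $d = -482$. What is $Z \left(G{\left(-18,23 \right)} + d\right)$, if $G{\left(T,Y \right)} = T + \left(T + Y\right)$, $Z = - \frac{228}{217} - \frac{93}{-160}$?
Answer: $\frac{1613601}{6944} \approx 232.37$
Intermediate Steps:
$Z = - \frac{16299}{34720}$ ($Z = \left(-228\right) \frac{1}{217} - - \frac{93}{160} = - \frac{228}{217} + \frac{93}{160} = - \frac{16299}{34720} \approx -0.46944$)
$G{\left(T,Y \right)} = Y + 2 T$
$Z \left(G{\left(-18,23 \right)} + d\right) = - \frac{16299 \left(\left(23 + 2 \left(-18\right)\right) - 482\right)}{34720} = - \frac{16299 \left(\left(23 - 36\right) - 482\right)}{34720} = - \frac{16299 \left(-13 - 482\right)}{34720} = \left(- \frac{16299}{34720}\right) \left(-495\right) = \frac{1613601}{6944}$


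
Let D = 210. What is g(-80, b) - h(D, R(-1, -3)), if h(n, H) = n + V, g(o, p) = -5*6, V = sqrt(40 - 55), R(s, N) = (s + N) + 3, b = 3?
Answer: -240 - I*sqrt(15) ≈ -240.0 - 3.873*I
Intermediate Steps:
R(s, N) = 3 + N + s (R(s, N) = (N + s) + 3 = 3 + N + s)
V = I*sqrt(15) (V = sqrt(-15) = I*sqrt(15) ≈ 3.873*I)
g(o, p) = -30
h(n, H) = n + I*sqrt(15)
g(-80, b) - h(D, R(-1, -3)) = -30 - (210 + I*sqrt(15)) = -30 + (-210 - I*sqrt(15)) = -240 - I*sqrt(15)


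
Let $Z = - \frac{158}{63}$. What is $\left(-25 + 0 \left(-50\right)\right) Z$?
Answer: $\frac{3950}{63} \approx 62.698$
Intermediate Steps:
$Z = - \frac{158}{63}$ ($Z = \left(-158\right) \frac{1}{63} = - \frac{158}{63} \approx -2.5079$)
$\left(-25 + 0 \left(-50\right)\right) Z = \left(-25 + 0 \left(-50\right)\right) \left(- \frac{158}{63}\right) = \left(-25 + 0\right) \left(- \frac{158}{63}\right) = \left(-25\right) \left(- \frac{158}{63}\right) = \frac{3950}{63}$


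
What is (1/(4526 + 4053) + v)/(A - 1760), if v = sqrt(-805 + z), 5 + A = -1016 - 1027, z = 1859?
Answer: -1/32668832 - sqrt(1054)/3808 ≈ -0.0085256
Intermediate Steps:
A = -2048 (A = -5 + (-1016 - 1027) = -5 - 2043 = -2048)
v = sqrt(1054) (v = sqrt(-805 + 1859) = sqrt(1054) ≈ 32.465)
(1/(4526 + 4053) + v)/(A - 1760) = (1/(4526 + 4053) + sqrt(1054))/(-2048 - 1760) = (1/8579 + sqrt(1054))/(-3808) = (1/8579 + sqrt(1054))*(-1/3808) = -1/32668832 - sqrt(1054)/3808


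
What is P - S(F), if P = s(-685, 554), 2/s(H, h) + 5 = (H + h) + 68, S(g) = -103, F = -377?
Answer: 3501/34 ≈ 102.97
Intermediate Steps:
s(H, h) = 2/(63 + H + h) (s(H, h) = 2/(-5 + ((H + h) + 68)) = 2/(-5 + (68 + H + h)) = 2/(63 + H + h))
P = -1/34 (P = 2/(63 - 685 + 554) = 2/(-68) = 2*(-1/68) = -1/34 ≈ -0.029412)
P - S(F) = -1/34 - 1*(-103) = -1/34 + 103 = 3501/34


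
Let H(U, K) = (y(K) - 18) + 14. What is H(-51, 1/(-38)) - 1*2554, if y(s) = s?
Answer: -97205/38 ≈ -2558.0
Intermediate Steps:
H(U, K) = -4 + K (H(U, K) = (K - 18) + 14 = (-18 + K) + 14 = -4 + K)
H(-51, 1/(-38)) - 1*2554 = (-4 + 1/(-38)) - 1*2554 = (-4 - 1/38) - 2554 = -153/38 - 2554 = -97205/38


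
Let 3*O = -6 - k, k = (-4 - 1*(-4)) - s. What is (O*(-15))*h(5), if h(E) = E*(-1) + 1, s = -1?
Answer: -140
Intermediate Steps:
k = 1 (k = (-4 - 1*(-4)) - 1*(-1) = (-4 + 4) + 1 = 0 + 1 = 1)
h(E) = 1 - E (h(E) = -E + 1 = 1 - E)
O = -7/3 (O = (-6 - 1*1)/3 = (-6 - 1)/3 = (⅓)*(-7) = -7/3 ≈ -2.3333)
(O*(-15))*h(5) = (-7/3*(-15))*(1 - 1*5) = 35*(1 - 5) = 35*(-4) = -140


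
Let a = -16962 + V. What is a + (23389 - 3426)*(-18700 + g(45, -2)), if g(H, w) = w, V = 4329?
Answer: -373360659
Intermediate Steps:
a = -12633 (a = -16962 + 4329 = -12633)
a + (23389 - 3426)*(-18700 + g(45, -2)) = -12633 + (23389 - 3426)*(-18700 - 2) = -12633 + 19963*(-18702) = -12633 - 373348026 = -373360659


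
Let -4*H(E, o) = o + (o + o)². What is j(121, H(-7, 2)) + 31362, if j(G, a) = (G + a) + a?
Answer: 31474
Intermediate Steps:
H(E, o) = -o² - o/4 (H(E, o) = -(o + (o + o)²)/4 = -(o + (2*o)²)/4 = -(o + 4*o²)/4 = -o² - o/4)
j(G, a) = G + 2*a
j(121, H(-7, 2)) + 31362 = (121 + 2*(-1*2*(¼ + 2))) + 31362 = (121 + 2*(-1*2*9/4)) + 31362 = (121 + 2*(-9/2)) + 31362 = (121 - 9) + 31362 = 112 + 31362 = 31474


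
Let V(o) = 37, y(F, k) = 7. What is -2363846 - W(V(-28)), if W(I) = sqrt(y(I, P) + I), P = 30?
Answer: -2363846 - 2*sqrt(11) ≈ -2.3639e+6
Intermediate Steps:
W(I) = sqrt(7 + I)
-2363846 - W(V(-28)) = -2363846 - sqrt(7 + 37) = -2363846 - sqrt(44) = -2363846 - 2*sqrt(11)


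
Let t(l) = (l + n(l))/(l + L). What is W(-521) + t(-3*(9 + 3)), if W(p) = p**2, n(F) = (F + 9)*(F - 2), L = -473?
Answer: 138162479/509 ≈ 2.7144e+5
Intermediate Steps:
n(F) = (-2 + F)*(9 + F) (n(F) = (9 + F)*(-2 + F) = (-2 + F)*(9 + F))
t(l) = (-18 + l**2 + 8*l)/(-473 + l) (t(l) = (l + (-18 + l**2 + 7*l))/(l - 473) = (-18 + l**2 + 8*l)/(-473 + l))
W(-521) + t(-3*(9 + 3)) = (-521)**2 + (-18 + (-3*(9 + 3))**2 + 8*(-3*(9 + 3)))/(-473 - 3*(9 + 3)) = 271441 + (-18 + (-3*12)**2 + 8*(-3*12))/(-473 - 3*12) = 271441 + (-18 + (-36)**2 + 8*(-36))/(-473 - 36) = 271441 + (-18 + 1296 - 288)/(-509) = 271441 - 1/509*990 = 271441 - 990/509 = 138162479/509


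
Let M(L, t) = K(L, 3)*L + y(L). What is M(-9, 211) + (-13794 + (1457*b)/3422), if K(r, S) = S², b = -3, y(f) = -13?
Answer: -47529107/3422 ≈ -13889.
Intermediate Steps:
M(L, t) = -13 + 9*L (M(L, t) = 3²*L - 13 = 9*L - 13 = -13 + 9*L)
M(-9, 211) + (-13794 + (1457*b)/3422) = (-13 + 9*(-9)) + (-13794 + (1457*(-3))/3422) = (-13 - 81) + (-13794 - 4371*1/3422) = -94 + (-13794 - 4371/3422) = -94 - 47207439/3422 = -47529107/3422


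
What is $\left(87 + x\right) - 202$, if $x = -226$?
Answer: $-341$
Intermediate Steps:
$\left(87 + x\right) - 202 = \left(87 - 226\right) - 202 = -139 - 202 = -341$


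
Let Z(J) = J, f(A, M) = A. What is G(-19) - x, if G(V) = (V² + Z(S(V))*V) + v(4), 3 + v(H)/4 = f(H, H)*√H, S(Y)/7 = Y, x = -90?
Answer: 2998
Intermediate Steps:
S(Y) = 7*Y
v(H) = -12 + 4*H^(3/2) (v(H) = -12 + 4*(H*√H) = -12 + 4*H^(3/2))
G(V) = 20 + 8*V² (G(V) = (V² + (7*V)*V) + (-12 + 4*4^(3/2)) = (V² + 7*V²) + (-12 + 4*8) = 8*V² + (-12 + 32) = 8*V² + 20 = 20 + 8*V²)
G(-19) - x = (20 + 8*(-19)²) - 1*(-90) = (20 + 8*361) + 90 = (20 + 2888) + 90 = 2908 + 90 = 2998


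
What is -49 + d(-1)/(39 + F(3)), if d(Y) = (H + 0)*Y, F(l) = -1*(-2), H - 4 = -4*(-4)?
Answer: -2029/41 ≈ -49.488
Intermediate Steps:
H = 20 (H = 4 - 4*(-4) = 4 + 16 = 20)
F(l) = 2
d(Y) = 20*Y (d(Y) = (20 + 0)*Y = 20*Y)
-49 + d(-1)/(39 + F(3)) = -49 + (20*(-1))/(39 + 2) = -49 - 20/41 = -2029/41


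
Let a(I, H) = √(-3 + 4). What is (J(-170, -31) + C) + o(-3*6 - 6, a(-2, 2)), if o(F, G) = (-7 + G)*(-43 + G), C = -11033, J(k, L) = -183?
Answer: -10964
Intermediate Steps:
a(I, H) = 1 (a(I, H) = √1 = 1)
o(F, G) = (-43 + G)*(-7 + G)
(J(-170, -31) + C) + o(-3*6 - 6, a(-2, 2)) = (-183 - 11033) + (301 + 1² - 50*1) = -11216 + (301 + 1 - 50) = -11216 + 252 = -10964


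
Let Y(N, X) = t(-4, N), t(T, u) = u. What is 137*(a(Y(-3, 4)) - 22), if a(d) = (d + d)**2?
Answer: 1918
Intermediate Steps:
Y(N, X) = N
a(d) = 4*d**2 (a(d) = (2*d)**2 = 4*d**2)
137*(a(Y(-3, 4)) - 22) = 137*(4*(-3)**2 - 22) = 137*(4*9 - 22) = 137*(36 - 22) = 137*14 = 1918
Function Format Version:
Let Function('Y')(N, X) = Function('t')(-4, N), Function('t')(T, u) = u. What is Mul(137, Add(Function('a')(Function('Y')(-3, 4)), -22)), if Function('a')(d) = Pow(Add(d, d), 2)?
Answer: 1918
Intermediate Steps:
Function('Y')(N, X) = N
Function('a')(d) = Mul(4, Pow(d, 2)) (Function('a')(d) = Pow(Mul(2, d), 2) = Mul(4, Pow(d, 2)))
Mul(137, Add(Function('a')(Function('Y')(-3, 4)), -22)) = Mul(137, Add(Mul(4, Pow(-3, 2)), -22)) = Mul(137, Add(Mul(4, 9), -22)) = Mul(137, Add(36, -22)) = Mul(137, 14) = 1918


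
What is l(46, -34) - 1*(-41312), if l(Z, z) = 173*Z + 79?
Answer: 49349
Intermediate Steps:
l(Z, z) = 79 + 173*Z
l(46, -34) - 1*(-41312) = (79 + 173*46) - 1*(-41312) = (79 + 7958) + 41312 = 8037 + 41312 = 49349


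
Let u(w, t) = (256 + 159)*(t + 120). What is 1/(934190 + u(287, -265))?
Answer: 1/874015 ≈ 1.1441e-6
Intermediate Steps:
u(w, t) = 49800 + 415*t (u(w, t) = 415*(120 + t) = 49800 + 415*t)
1/(934190 + u(287, -265)) = 1/(934190 + (49800 + 415*(-265))) = 1/(934190 + (49800 - 109975)) = 1/(934190 - 60175) = 1/874015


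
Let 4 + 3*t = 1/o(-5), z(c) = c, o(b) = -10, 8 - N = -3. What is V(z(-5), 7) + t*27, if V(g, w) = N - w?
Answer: -329/10 ≈ -32.900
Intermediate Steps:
N = 11 (N = 8 - 1*(-3) = 8 + 3 = 11)
V(g, w) = 11 - w
t = -41/30 (t = -4/3 + (⅓)/(-10) = -4/3 + (⅓)*(-⅒) = -4/3 - 1/30 = -41/30 ≈ -1.3667)
V(z(-5), 7) + t*27 = (11 - 1*7) - 41/30*27 = (11 - 7) - 369/10 = 4 - 369/10 = -329/10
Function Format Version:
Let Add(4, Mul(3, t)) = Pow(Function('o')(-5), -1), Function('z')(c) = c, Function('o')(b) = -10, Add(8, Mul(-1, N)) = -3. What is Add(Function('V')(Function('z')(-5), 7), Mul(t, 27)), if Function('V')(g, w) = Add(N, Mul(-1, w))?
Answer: Rational(-329, 10) ≈ -32.900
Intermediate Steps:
N = 11 (N = Add(8, Mul(-1, -3)) = Add(8, 3) = 11)
Function('V')(g, w) = Add(11, Mul(-1, w))
t = Rational(-41, 30) (t = Add(Rational(-4, 3), Mul(Rational(1, 3), Pow(-10, -1))) = Add(Rational(-4, 3), Mul(Rational(1, 3), Rational(-1, 10))) = Add(Rational(-4, 3), Rational(-1, 30)) = Rational(-41, 30) ≈ -1.3667)
Add(Function('V')(Function('z')(-5), 7), Mul(t, 27)) = Add(Add(11, Mul(-1, 7)), Mul(Rational(-41, 30), 27)) = Add(Add(11, -7), Rational(-369, 10)) = Add(4, Rational(-369, 10)) = Rational(-329, 10)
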